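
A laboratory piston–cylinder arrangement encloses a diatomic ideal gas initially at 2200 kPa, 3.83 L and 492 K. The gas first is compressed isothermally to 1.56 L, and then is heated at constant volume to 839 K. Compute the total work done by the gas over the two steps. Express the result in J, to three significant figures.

W_total ≈ -7570 J

Step 1 (isothermal): W = P₁V₁ ln(V₂/V₁) = (8426) ln(1.56/3.83) = -7568 J.
Step 2 (isochoric): W = 0 (constant volume).
W_total = -7568 + 0 = -7568 J.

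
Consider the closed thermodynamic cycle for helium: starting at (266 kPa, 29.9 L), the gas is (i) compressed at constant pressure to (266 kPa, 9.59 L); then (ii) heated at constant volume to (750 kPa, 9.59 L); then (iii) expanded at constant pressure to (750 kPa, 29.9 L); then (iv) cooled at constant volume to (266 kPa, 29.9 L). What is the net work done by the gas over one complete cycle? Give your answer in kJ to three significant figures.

W_net ≈ 9.83 kJ

Constant-volume legs do no work.
W(i) = (266)(9.59 − 29.9) = -5402 J; W(iii) = (750)(29.9 − 9.59) = 15232 J.
W_net = -5402 + 15232 = 9830 J (the clockwise enclosed area).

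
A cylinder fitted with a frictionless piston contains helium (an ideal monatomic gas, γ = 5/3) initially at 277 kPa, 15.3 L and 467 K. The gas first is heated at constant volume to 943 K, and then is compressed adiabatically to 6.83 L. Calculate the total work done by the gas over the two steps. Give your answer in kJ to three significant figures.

W_total ≈ -9.14 kJ

Step 1 (isochoric): W = 0 (constant volume).
After step 1: P = 559.3 kPa (V unchanged).
Step 2 (adiabatic): W = (P₁V₁ − P₂V₂)/(γ−1) = (8558 − 14651)/0.667 = -9140 J.
W_total = 0 − 9140 = -9140 J.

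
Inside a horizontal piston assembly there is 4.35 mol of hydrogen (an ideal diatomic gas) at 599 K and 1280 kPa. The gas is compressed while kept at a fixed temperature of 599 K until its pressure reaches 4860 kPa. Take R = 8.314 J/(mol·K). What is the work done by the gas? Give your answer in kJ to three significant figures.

W ≈ -28.9 kJ

Isothermal process: W = nRT ln(V₂/V₁) = nRT ln(P₁/P₂).
W = (4.35)(8.314)(599) × ln(1280/4860)
  = 21663 × ln(0.2634) = 21663 × -1.334
W_by_gas = -28903 J.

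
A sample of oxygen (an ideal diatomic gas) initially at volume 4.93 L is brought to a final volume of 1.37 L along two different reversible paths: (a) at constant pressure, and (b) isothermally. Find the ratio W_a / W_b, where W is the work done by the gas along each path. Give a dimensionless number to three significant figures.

W_a / W_b ≈ 0.564

Path (a) isobaric: W = P₁(V₂ − V₁) → W_a/(P₁V₁) = -0.7221.
Path (b) isothermal: W = P₁V₁ ln(V₂/V₁) → W_b/(P₁V₁) = -1.281.
W_a / W_b = -0.7221 / -1.281 = 0.5639.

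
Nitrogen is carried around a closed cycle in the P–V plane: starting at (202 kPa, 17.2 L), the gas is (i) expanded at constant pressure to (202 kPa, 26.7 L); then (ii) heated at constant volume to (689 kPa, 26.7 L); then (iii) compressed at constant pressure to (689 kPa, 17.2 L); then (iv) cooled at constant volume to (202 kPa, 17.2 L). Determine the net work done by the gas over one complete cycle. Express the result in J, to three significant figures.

Constant-volume legs do no work.
W(i) = (202)(26.7 − 17.2) = 1919 J; W(iii) = (689)(17.2 − 26.7) = -6546 J.
W_net = 1919 − 6546 = -4626 J (the counter-clockwise enclosed area).

W_net ≈ -4630 J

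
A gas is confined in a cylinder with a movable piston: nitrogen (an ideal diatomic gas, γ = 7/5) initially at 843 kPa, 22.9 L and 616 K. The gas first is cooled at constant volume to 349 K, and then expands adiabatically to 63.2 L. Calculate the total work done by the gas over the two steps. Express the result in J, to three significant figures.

Step 1 (isochoric): W = 0 (constant volume).
After step 1: P = 477.6 kPa (V unchanged).
Step 2 (adiabatic): W = (P₁V₁ − P₂V₂)/(γ−1) = (10937 − 7287)/0.4 = 9125 J.
W_total = 0 + 9125 = 9125 J.

W_total ≈ 9130 J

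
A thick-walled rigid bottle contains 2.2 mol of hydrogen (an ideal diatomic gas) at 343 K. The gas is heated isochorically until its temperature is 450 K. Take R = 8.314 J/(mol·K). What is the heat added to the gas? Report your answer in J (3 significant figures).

Q ≈ 4890 J

Constant volume ⇒ W = 0, so Q = ΔU = nCᵥΔT with Cᵥ = 5R/2 = 20.79 J/(mol·K).
ΔU = (2.2)(20.79)(450 − 343) = 4893 J.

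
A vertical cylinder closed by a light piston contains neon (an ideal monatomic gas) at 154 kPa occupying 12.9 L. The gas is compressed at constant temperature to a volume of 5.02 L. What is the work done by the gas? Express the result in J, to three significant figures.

W ≈ -1870 J

Isothermal: W = nRT ln(V₂/V₁) = P₁V₁ ln(V₂/V₁).
P₁V₁ = (154 kPa)(12.9 L) = 1987 J.
W = 1987 × ln(5.02/12.9) = 1987 × -0.9438
W_by_gas = -1875 J.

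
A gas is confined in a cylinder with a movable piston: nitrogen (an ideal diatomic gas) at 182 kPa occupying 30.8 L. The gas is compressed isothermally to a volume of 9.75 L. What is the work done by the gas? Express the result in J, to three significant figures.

W ≈ -6450 J

Isothermal: W = nRT ln(V₂/V₁) = P₁V₁ ln(V₂/V₁).
P₁V₁ = (182 kPa)(30.8 L) = 5606 J.
W = 5606 × ln(9.75/30.8) = 5606 × -1.15
W_by_gas = -6448 J.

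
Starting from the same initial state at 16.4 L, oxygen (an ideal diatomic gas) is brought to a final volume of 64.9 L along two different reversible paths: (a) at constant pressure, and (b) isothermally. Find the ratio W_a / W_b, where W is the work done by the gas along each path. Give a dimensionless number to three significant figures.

Path (a) isobaric: W = P₁(V₂ − V₁) → W_a/(P₁V₁) = 2.957.
Path (b) isothermal: W = P₁V₁ ln(V₂/V₁) → W_b/(P₁V₁) = 1.376.
W_a / W_b = 2.957 / 1.376 = 2.15.

W_a / W_b ≈ 2.15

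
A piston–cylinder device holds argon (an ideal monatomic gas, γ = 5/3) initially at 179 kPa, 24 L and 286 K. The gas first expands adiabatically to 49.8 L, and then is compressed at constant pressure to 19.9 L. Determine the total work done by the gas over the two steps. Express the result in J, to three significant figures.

W_total ≈ 897 J

Step 1 (adiabatic): W = (P₁V₁ − P₂V₂)/(γ−1) = (4296 − 2641)/0.667 = 2483 J.
After step 1: P = 53.03 kPa, V = 49.8 L, T = 175.8 K.
Step 2 (isobaric): W = PΔV = (53.03 kPa)(19.9 − 49.8 L) = -1585 J.
W_total = 2483 − 1585 = 897.5 J.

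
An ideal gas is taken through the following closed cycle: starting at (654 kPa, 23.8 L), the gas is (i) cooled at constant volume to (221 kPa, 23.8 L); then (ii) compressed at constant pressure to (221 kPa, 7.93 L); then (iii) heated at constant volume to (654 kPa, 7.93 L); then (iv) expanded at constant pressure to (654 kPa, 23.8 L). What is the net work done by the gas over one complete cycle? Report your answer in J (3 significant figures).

Constant-volume legs do no work.
W(ii) = (221)(7.93 − 23.8) = -3507 J; W(iv) = (654)(23.8 − 7.93) = 10379 J.
W_net = -3507 + 10379 = 6872 J (the clockwise enclosed area).

W_net ≈ 6870 J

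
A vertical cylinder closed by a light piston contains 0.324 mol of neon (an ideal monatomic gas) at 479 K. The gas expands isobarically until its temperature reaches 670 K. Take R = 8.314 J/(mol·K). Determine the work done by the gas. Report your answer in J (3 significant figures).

Isobaric: W = P ΔV = nR ΔT.
W = (0.324)(8.314)(670 − 479) = 514.5 J.

W ≈ 515 J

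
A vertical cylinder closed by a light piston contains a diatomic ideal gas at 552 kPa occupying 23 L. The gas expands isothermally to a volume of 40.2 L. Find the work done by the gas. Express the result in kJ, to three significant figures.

W ≈ 7.09 kJ

Isothermal: W = nRT ln(V₂/V₁) = P₁V₁ ln(V₂/V₁).
P₁V₁ = (552 kPa)(23 L) = 12696 J.
W = 12696 × ln(40.2/23) = 12696 × 0.5584
W_by_gas = 7089 J.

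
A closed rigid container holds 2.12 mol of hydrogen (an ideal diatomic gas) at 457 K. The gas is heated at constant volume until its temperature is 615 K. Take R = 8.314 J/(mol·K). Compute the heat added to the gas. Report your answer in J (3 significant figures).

Q ≈ 6960 J

Constant volume ⇒ W = 0, so Q = ΔU = nCᵥΔT with Cᵥ = 5R/2 = 20.79 J/(mol·K).
ΔU = (2.12)(20.79)(615 − 457) = 6962 J.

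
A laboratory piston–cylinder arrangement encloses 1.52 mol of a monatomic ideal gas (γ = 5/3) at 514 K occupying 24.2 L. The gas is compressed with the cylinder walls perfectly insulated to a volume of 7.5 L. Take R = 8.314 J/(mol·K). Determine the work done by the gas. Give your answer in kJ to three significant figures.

Adiabatic: TV^(γ−1) = const with γ = 5/3.
T₂ = T₁ (V₁/V₂)^(γ−1) = 514 × (24.2/7.5)^0.667 = 514 × 2.184 = 1122 K.
W_by = nCᵥ(T₁ − T₂) = (1.52)(12.47)(514 − 1122) = -11532 J.

W ≈ -11.5 kJ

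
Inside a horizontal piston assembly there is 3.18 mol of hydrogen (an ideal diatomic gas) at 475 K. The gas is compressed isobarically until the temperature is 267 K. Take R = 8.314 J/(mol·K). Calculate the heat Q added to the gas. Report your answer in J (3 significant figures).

Isobaric: W = nRΔT = (3.18)(8.314)(-208) = -5499 J.
ΔU = nCᵥΔT with Cᵥ = 5R/2: ΔU = (3.18)(20.79)(-208) = -13748 J.
Q = ΔU + W = -13748 − 5499 = -19247 J.

Q ≈ -19200 J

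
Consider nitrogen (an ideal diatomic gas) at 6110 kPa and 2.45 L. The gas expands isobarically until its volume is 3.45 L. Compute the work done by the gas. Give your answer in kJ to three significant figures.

W ≈ 6.11 kJ

Isobaric: W = P ΔV.
W = (6110 kPa)(3.45 − 2.45 L) = (6110)(1) = 6110 J.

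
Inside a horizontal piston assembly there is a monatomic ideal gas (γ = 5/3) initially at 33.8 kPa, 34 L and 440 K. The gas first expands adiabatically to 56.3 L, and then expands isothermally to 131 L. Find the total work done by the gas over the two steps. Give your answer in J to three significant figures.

Step 1 (adiabatic): W = (P₁V₁ − P₂V₂)/(γ−1) = (1149 − 821.1)/0.667 = 492.2 J.
After step 1: P = 14.58 kPa, V = 56.3 L, T = 314.4 K.
Step 2 (isothermal): W = P₁V₁ ln(V₂/V₁) = (821.1) ln(131/56.3) = 693.4 J.
W_total = 492.2 + 693.4 = 1186 J.

W_total ≈ 1190 J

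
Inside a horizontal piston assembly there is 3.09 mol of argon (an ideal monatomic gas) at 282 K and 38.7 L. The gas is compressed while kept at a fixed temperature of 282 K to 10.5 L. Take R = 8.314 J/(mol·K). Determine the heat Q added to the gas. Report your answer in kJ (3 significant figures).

Q ≈ -9.45 kJ

Isothermal ⇒ ΔU = 0, so Q = W = nRT ln(V₂/V₁).
Q = (3.09)(8.314)(282) ln(10.5/38.7) = 7245 × -1.304 = -9450 J.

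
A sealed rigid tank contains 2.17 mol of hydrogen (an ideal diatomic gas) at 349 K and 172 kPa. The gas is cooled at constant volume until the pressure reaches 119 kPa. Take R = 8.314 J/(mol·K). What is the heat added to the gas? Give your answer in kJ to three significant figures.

Q ≈ -4.85 kJ

Constant volume ⇒ W = 0, so Q = ΔU = nCᵥΔT with Cᵥ = 5R/2 = 20.79 J/(mol·K).
At constant V, T₂/T₁ = P₂/P₁ ⇒ ΔT = T₁(P₂/P₁ − 1) = 349·(119/172 − 1) = -107.5 K.
ΔU = (2.17)(20.79)(-107.5) = -4850 J.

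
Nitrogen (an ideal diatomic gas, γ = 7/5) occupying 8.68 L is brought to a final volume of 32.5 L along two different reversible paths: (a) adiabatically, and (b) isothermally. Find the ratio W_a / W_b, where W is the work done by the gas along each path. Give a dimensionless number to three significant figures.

W_a / W_b ≈ 0.777

Path (a) adiabatic: W = P₁V₁(1 − (V₁/V₂)^(γ−1))/(γ−1) → W_a/(P₁V₁) = 1.026.
Path (b) isothermal: W = P₁V₁ ln(V₂/V₁) → W_b/(P₁V₁) = 1.32.
W_a / W_b = 1.026 / 1.32 = 0.7769.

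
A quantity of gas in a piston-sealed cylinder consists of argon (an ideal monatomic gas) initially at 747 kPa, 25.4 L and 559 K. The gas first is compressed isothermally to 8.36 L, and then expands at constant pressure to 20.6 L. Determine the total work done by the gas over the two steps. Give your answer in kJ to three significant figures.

W_total ≈ 6.69 kJ

Step 1 (isothermal): W = P₁V₁ ln(V₂/V₁) = (18974) ln(8.36/25.4) = -21085 J.
After step 1: P = 2270 kPa, V = 8.36 L, T = 559 K.
Step 2 (isobaric): W = PΔV = (2270 kPa)(20.6 − 8.36 L) = 27780 J.
W_total = -21085 + 27780 = 6694 J.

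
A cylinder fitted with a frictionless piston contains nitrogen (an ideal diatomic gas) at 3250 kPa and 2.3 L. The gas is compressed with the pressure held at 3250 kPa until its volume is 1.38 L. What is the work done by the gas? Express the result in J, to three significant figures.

Isobaric: W = P ΔV.
W = (3250 kPa)(1.38 − 2.3 L) = (3250)(-0.92) = -2990 J.

W ≈ -2990 J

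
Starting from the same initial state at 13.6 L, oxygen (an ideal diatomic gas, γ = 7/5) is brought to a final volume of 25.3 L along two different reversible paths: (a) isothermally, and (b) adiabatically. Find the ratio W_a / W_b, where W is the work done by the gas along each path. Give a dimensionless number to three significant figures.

W_a / W_b ≈ 1.13

Path (a) isothermal: W = P₁V₁ ln(V₂/V₁) → W_a/(P₁V₁) = 0.6207.
Path (b) adiabatic: W = P₁V₁(1 − (V₁/V₂)^(γ−1))/(γ−1) → W_b/(P₁V₁) = 0.5497.
W_a / W_b = 0.6207 / 0.5497 = 1.129.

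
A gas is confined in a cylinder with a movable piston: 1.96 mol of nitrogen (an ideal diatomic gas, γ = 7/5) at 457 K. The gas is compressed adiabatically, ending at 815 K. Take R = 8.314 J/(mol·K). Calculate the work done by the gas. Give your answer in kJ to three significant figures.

W ≈ -14.6 kJ

Adiabatic ⇒ Q = 0, so W_by = −ΔU = nCᵥ(T₁ − T₂).
Cᵥ = 5R/2 = 20.79 J/(mol·K).
W = (1.96)(20.79)(457 − 815) = -14584 J.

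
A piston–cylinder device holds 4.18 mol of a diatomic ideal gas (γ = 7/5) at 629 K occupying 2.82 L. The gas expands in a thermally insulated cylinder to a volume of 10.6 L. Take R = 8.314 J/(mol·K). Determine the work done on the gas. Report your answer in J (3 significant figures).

W ≈ -22500 J

Adiabatic: TV^(γ−1) = const with γ = 7/5.
T₂ = T₁ (V₁/V₂)^(γ−1) = 629 × (2.82/10.6)^0.4 = 629 × 0.5888 = 370.4 K.
W_by = nCᵥ(T₁ − T₂) = (4.18)(20.79)(629 − 370.4) = 22471 J.
Work on gas = −W_by = -22471 J.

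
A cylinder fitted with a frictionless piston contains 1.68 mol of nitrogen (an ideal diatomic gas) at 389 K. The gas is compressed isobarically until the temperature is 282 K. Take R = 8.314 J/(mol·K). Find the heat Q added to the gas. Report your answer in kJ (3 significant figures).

Isobaric: W = nRΔT = (1.68)(8.314)(-107) = -1495 J.
ΔU = nCᵥΔT with Cᵥ = 5R/2: ΔU = (1.68)(20.79)(-107) = -3736 J.
Q = ΔU + W = -3736 − 1495 = -5231 J.

Q ≈ -5.23 kJ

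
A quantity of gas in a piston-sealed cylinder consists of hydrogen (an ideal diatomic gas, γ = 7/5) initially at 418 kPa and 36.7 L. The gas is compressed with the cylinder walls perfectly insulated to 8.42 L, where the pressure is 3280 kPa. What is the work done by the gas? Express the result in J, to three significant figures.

Adiabatic: W = (P₁V₁ − P₂V₂)/(γ − 1) with γ = 7/5.
P₁V₁ = 15341 J, P₂V₂ = 27618 J.
W = (15341 − 27618) / 0.4 = -30693 J.

W ≈ -30700 J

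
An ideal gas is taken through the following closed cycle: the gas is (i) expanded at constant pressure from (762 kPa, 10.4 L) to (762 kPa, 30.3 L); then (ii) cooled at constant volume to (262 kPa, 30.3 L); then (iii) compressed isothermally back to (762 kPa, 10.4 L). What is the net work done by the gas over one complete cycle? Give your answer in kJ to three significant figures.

Leg (i): W = PΔV = (762)(30.3 − 10.4) = 15164 J.
Leg (ii): W = 0.
Leg (iii): W = PᵢVᵢ ln(V_f/Vᵢ) = (7939) ln(10.4/30.3) = -8489 J.
W_net = 15164 − 8489 = 6675 J.

W_net ≈ 6.67 kJ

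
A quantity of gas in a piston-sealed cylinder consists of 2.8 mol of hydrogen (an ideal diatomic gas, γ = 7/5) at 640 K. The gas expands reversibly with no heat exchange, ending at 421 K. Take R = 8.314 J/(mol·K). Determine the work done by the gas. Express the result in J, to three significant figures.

Adiabatic ⇒ Q = 0, so W_by = −ΔU = nCᵥ(T₁ − T₂).
Cᵥ = 5R/2 = 20.79 J/(mol·K).
W = (2.8)(20.79)(640 − 421) = 12745 J.

W ≈ 12700 J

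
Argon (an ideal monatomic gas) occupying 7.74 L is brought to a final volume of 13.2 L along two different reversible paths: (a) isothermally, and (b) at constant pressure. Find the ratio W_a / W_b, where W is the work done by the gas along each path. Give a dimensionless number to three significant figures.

W_a / W_b ≈ 0.757

Path (a) isothermal: W = P₁V₁ ln(V₂/V₁) → W_a/(P₁V₁) = 0.5338.
Path (b) isobaric: W = P₁(V₂ − V₁) → W_b/(P₁V₁) = 0.7054.
W_a / W_b = 0.5338 / 0.7054 = 0.7567.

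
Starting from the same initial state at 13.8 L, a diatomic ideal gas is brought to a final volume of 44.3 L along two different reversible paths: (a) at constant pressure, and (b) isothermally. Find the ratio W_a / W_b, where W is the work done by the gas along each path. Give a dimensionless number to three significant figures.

W_a / W_b ≈ 1.89

Path (a) isobaric: W = P₁(V₂ − V₁) → W_a/(P₁V₁) = 2.21.
Path (b) isothermal: W = P₁V₁ ln(V₂/V₁) → W_b/(P₁V₁) = 1.166.
W_a / W_b = 2.21 / 1.166 = 1.895.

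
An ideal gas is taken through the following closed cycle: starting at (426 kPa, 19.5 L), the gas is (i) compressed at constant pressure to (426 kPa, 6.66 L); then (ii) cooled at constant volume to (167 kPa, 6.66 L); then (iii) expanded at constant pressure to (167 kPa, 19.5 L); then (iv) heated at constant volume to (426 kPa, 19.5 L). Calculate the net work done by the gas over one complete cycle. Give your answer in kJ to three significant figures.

Constant-volume legs do no work.
W(i) = (426)(6.66 − 19.5) = -5470 J; W(iii) = (167)(19.5 − 6.66) = 2144 J.
W_net = -5470 + 2144 = -3326 J (the counter-clockwise enclosed area).

W_net ≈ -3.33 kJ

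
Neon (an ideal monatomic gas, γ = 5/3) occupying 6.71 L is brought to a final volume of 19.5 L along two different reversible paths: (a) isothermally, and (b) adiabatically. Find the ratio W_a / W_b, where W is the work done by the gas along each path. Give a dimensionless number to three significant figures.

W_a / W_b ≈ 1.40

Path (a) isothermal: W = P₁V₁ ln(V₂/V₁) → W_a/(P₁V₁) = 1.067.
Path (b) adiabatic: W = P₁V₁(1 − (V₁/V₂)^(γ−1))/(γ−1) → W_b/(P₁V₁) = 0.7634.
W_a / W_b = 1.067 / 0.7634 = 1.397.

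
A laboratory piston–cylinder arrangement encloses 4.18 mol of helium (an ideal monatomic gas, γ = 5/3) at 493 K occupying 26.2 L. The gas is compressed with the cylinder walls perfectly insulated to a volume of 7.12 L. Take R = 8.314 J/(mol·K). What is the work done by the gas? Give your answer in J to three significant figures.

Adiabatic: TV^(γ−1) = const with γ = 5/3.
T₂ = T₁ (V₁/V₂)^(γ−1) = 493 × (26.2/7.12)^0.667 = 493 × 2.383 = 1175 K.
W_by = nCᵥ(T₁ − T₂) = (4.18)(12.47)(493 − 1175) = -35555 J.

W ≈ -35600 J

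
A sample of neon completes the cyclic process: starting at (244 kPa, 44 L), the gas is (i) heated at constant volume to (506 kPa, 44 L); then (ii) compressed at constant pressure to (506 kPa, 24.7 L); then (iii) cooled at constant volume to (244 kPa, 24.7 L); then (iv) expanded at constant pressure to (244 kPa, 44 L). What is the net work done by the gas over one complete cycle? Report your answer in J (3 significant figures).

Constant-volume legs do no work.
W(ii) = (506)(24.7 − 44) = -9766 J; W(iv) = (244)(44 − 24.7) = 4709 J.
W_net = -9766 + 4709 = -5057 J (the counter-clockwise enclosed area).

W_net ≈ -5060 J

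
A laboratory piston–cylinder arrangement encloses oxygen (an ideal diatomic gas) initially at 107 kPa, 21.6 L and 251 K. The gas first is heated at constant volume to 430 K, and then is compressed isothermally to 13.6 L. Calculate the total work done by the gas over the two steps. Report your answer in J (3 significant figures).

W_total ≈ -1830 J

Step 1 (isochoric): W = 0 (constant volume).
After step 1: P = 183.3 kPa (V unchanged).
Step 2 (isothermal): W = P₁V₁ ln(V₂/V₁) = (3959) ln(13.6/21.6) = -1832 J.
W_total = 0 − 1832 = -1832 J.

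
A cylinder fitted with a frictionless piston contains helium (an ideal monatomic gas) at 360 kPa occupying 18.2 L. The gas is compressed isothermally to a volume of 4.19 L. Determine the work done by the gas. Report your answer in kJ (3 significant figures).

W ≈ -9.62 kJ

Isothermal: W = nRT ln(V₂/V₁) = P₁V₁ ln(V₂/V₁).
P₁V₁ = (360 kPa)(18.2 L) = 6552 J.
W = 6552 × ln(4.19/18.2) = 6552 × -1.469
W_by_gas = -9623 J.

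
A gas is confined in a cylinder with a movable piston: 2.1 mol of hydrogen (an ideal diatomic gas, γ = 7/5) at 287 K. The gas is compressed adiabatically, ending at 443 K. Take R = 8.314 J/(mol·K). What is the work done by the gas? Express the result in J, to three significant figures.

W ≈ -6810 J

Adiabatic ⇒ Q = 0, so W_by = −ΔU = nCᵥ(T₁ − T₂).
Cᵥ = 5R/2 = 20.79 J/(mol·K).
W = (2.1)(20.79)(287 − 443) = -6809 J.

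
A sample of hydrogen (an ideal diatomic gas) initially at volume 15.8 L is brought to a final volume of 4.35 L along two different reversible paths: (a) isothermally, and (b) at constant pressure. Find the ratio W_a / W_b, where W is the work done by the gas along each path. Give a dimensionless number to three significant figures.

W_a / W_b ≈ 1.78

Path (a) isothermal: W = P₁V₁ ln(V₂/V₁) → W_a/(P₁V₁) = -1.29.
Path (b) isobaric: W = P₁(V₂ − V₁) → W_b/(P₁V₁) = -0.7247.
W_a / W_b = -1.29 / -0.7247 = 1.78.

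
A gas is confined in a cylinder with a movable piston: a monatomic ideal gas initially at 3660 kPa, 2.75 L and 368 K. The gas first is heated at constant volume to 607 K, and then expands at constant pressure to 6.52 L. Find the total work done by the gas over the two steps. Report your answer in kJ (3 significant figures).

W_total ≈ 22.8 kJ

Step 1 (isochoric): W = 0 (constant volume).
After step 1: P = 6037 kPa (V unchanged).
Step 2 (isobaric): W = PΔV = (6037 kPa)(6.52 − 2.75 L) = 22760 J.
W_total = 0 + 22760 = 22760 J.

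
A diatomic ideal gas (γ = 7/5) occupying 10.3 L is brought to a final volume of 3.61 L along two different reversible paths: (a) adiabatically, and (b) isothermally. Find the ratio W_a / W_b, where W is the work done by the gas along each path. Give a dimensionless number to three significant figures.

W_a / W_b ≈ 1.24

Path (a) adiabatic: W = P₁V₁(1 − (V₁/V₂)^(γ−1))/(γ−1) → W_a/(P₁V₁) = -1.303.
Path (b) isothermal: W = P₁V₁ ln(V₂/V₁) → W_b/(P₁V₁) = -1.048.
W_a / W_b = -1.303 / -1.048 = 1.242.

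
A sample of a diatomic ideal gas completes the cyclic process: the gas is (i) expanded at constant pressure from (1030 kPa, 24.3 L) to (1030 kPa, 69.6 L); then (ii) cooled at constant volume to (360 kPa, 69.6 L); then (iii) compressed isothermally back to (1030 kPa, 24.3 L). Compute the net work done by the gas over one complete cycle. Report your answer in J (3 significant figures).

W_net ≈ 20300 J

Leg (i): W = PΔV = (1030)(69.6 − 24.3) = 46659 J.
Leg (ii): W = 0.
Leg (iii): W = PᵢVᵢ ln(V_f/Vᵢ) = (25056) ln(24.3/69.6) = -26366 J.
W_net = 46659 − 26366 = 20293 J.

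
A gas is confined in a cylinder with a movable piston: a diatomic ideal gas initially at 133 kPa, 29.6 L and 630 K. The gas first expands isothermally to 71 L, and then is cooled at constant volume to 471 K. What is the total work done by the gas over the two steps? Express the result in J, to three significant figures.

Step 1 (isothermal): W = P₁V₁ ln(V₂/V₁) = (3937) ln(71/29.6) = 3444 J.
Step 2 (isochoric): W = 0 (constant volume).
W_total = 3444 + 0 = 3444 J.

W_total ≈ 3440 J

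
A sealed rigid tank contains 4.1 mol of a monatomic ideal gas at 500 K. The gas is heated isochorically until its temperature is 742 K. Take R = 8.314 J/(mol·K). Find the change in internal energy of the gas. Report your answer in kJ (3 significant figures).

ΔU ≈ 12.4 kJ

Constant volume ⇒ W = 0, so Q = ΔU = nCᵥΔT with Cᵥ = 3R/2 = 12.47 J/(mol·K).
ΔU = (4.1)(12.47)(742 − 500) = 12374 J.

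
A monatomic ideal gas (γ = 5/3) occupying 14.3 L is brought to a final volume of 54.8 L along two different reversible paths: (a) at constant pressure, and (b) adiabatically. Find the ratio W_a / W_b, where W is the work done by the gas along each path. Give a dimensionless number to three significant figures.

W_a / W_b ≈ 3.19

Path (a) isobaric: W = P₁(V₂ − V₁) → W_a/(P₁V₁) = 2.832.
Path (b) adiabatic: W = P₁V₁(1 − (V₁/V₂)^(γ−1))/(γ−1) → W_b/(P₁V₁) = 0.8875.
W_a / W_b = 2.832 / 0.8875 = 3.191.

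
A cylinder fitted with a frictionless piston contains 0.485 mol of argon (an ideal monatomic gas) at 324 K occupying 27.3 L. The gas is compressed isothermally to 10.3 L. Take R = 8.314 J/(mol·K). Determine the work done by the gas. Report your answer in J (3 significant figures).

W ≈ -1270 J

Isothermal: W = nRT ln(V₂/V₁).
W = (0.485)(8.314)(324) × ln(10.3/27.3)
  = 1306 × -0.9747
W_by_gas = -1273 J.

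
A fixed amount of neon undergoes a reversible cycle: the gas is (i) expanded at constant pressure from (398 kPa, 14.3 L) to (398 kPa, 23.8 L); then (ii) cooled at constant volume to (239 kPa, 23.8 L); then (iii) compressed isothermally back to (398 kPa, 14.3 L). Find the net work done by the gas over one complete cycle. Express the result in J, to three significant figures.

W_net ≈ 883 J

Leg (i): W = PΔV = (398)(23.8 − 14.3) = 3781 J.
Leg (ii): W = 0.
Leg (iii): W = PᵢVᵢ ln(V_f/Vᵢ) = (5688) ln(14.3/23.8) = -2898 J.
W_net = 3781 − 2898 = 883.3 J.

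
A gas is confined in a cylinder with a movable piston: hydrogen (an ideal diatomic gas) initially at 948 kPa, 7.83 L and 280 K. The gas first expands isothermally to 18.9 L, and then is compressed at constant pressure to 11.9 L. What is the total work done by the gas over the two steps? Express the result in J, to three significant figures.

W_total ≈ 3790 J

Step 1 (isothermal): W = P₁V₁ ln(V₂/V₁) = (7423) ln(18.9/7.83) = 6541 J.
After step 1: P = 392.7 kPa, V = 18.9 L, T = 280 K.
Step 2 (isobaric): W = PΔV = (392.7 kPa)(11.9 − 18.9 L) = -2749 J.
W_total = 6541 − 2749 = 3792 J.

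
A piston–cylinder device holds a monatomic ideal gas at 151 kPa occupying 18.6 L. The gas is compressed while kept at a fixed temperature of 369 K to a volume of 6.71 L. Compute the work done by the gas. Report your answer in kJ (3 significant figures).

Isothermal: W = nRT ln(V₂/V₁) = P₁V₁ ln(V₂/V₁).
P₁V₁ = (151 kPa)(18.6 L) = 2809 J.
W = 2809 × ln(6.71/18.6) = 2809 × -1.02
W_by_gas = -2864 J.

W ≈ -2.86 kJ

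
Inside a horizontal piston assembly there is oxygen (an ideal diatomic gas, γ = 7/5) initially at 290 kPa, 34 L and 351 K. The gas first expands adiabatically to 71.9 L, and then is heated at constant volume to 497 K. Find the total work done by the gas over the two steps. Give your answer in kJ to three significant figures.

W_total ≈ 6.38 kJ

Step 1 (adiabatic): W = (P₁V₁ − P₂V₂)/(γ−1) = (9860 − 7308)/0.4 = 6381 J.
Step 2 (isochoric): W = 0 (constant volume).
W_total = 6381 + 0 = 6381 J.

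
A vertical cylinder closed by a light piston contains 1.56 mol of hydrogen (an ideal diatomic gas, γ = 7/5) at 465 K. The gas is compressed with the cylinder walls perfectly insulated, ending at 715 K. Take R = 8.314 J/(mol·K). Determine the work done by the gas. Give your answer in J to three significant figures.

W ≈ -8110 J

Adiabatic ⇒ Q = 0, so W_by = −ΔU = nCᵥ(T₁ − T₂).
Cᵥ = 5R/2 = 20.79 J/(mol·K).
W = (1.56)(20.79)(465 − 715) = -8106 J.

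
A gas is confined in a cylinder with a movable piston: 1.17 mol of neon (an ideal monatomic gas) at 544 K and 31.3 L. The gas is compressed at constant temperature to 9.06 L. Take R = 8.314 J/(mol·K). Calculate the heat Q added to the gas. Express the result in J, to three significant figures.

Q ≈ -6560 J

Isothermal ⇒ ΔU = 0, so Q = W = nRT ln(V₂/V₁).
Q = (1.17)(8.314)(544) ln(9.06/31.3) = 5292 × -1.24 = -6560 J.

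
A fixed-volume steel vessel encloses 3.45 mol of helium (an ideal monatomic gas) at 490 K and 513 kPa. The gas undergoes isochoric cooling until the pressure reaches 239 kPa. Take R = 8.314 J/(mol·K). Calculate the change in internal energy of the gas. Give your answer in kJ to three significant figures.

ΔU ≈ -11.3 kJ

Constant volume ⇒ W = 0, so Q = ΔU = nCᵥΔT with Cᵥ = 3R/2 = 12.47 J/(mol·K).
At constant V, T₂/T₁ = P₂/P₁ ⇒ ΔT = T₁(P₂/P₁ − 1) = 490·(239/513 − 1) = -261.7 K.
ΔU = (3.45)(12.47)(-261.7) = -11260 J.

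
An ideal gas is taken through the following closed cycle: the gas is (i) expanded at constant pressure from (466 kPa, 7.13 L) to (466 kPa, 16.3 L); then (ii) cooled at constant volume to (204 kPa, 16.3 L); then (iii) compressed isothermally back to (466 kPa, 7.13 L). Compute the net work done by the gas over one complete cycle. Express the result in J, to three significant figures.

Leg (i): W = PΔV = (466)(16.3 − 7.13) = 4273 J.
Leg (ii): W = 0.
Leg (iii): W = PᵢVᵢ ln(V_f/Vᵢ) = (3325) ln(7.13/16.3) = -2749 J.
W_net = 4273 − 2749 = 1524 J.

W_net ≈ 1520 J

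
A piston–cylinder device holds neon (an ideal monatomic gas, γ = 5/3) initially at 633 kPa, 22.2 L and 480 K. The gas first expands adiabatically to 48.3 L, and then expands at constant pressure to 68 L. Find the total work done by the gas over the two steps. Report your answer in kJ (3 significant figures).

W_total ≈ 11.9 kJ

Step 1 (adiabatic): W = (P₁V₁ − P₂V₂)/(γ−1) = (14053 − 8369)/0.667 = 8525 J.
After step 1: P = 173.3 kPa, V = 48.3 L, T = 285.9 K.
Step 2 (isobaric): W = PΔV = (173.3 kPa)(68 − 48.3 L) = 3414 J.
W_total = 8525 + 3414 = 11938 J.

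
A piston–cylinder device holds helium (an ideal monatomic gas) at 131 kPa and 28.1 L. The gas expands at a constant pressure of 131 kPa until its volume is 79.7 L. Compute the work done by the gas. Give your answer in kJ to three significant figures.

W ≈ 6.76 kJ

Isobaric: W = P ΔV.
W = (131 kPa)(79.7 − 28.1 L) = (131)(51.6) = 6760 J.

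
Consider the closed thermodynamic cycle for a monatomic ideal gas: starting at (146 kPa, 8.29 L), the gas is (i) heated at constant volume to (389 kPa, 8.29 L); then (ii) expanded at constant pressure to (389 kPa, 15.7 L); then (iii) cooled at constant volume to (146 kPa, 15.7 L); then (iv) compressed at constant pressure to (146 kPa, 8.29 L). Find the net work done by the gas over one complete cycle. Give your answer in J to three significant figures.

Constant-volume legs do no work.
W(ii) = (389)(15.7 − 8.29) = 2882 J; W(iv) = (146)(8.29 − 15.7) = -1082 J.
W_net = 2882 − 1082 = 1801 J (the clockwise enclosed area).

W_net ≈ 1800 J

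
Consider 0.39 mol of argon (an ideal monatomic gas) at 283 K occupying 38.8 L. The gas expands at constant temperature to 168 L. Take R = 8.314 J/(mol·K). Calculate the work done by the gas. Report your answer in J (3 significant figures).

Isothermal: W = nRT ln(V₂/V₁).
W = (0.39)(8.314)(283) × ln(168/38.8)
  = 917.6 × 1.466
W_by_gas = 1345 J.

W ≈ 1340 J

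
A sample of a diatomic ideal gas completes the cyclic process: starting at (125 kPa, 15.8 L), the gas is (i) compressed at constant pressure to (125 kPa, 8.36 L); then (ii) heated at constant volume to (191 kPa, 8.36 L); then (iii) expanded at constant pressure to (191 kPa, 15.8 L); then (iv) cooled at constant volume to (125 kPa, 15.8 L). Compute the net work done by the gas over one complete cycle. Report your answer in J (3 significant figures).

Constant-volume legs do no work.
W(i) = (125)(8.36 − 15.8) = -930 J; W(iii) = (191)(15.8 − 8.36) = 1421 J.
W_net = -930 + 1421 = 491 J (the clockwise enclosed area).

W_net ≈ 491 J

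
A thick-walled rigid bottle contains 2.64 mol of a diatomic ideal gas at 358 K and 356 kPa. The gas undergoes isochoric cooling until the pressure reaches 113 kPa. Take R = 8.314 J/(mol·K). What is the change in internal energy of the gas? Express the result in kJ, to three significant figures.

ΔU ≈ -13.4 kJ

Constant volume ⇒ W = 0, so Q = ΔU = nCᵥΔT with Cᵥ = 5R/2 = 20.79 J/(mol·K).
At constant V, T₂/T₁ = P₂/P₁ ⇒ ΔT = T₁(P₂/P₁ − 1) = 358·(113/356 − 1) = -244.4 K.
ΔU = (2.64)(20.79)(-244.4) = -13409 J.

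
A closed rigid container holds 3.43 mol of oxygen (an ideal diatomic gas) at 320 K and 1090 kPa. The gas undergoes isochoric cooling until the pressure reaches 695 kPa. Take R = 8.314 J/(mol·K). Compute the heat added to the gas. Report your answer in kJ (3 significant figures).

Constant volume ⇒ W = 0, so Q = ΔU = nCᵥΔT with Cᵥ = 5R/2 = 20.79 J/(mol·K).
At constant V, T₂/T₁ = P₂/P₁ ⇒ ΔT = T₁(P₂/P₁ − 1) = 320·(695/1090 − 1) = -116 K.
ΔU = (3.43)(20.79)(-116) = -8267 J.

Q ≈ -8.27 kJ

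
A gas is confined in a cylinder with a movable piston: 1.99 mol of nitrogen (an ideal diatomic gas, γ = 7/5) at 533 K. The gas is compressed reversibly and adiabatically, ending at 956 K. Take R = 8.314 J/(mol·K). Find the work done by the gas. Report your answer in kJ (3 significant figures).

Adiabatic ⇒ Q = 0, so W_by = −ΔU = nCᵥ(T₁ − T₂).
Cᵥ = 5R/2 = 20.79 J/(mol·K).
W = (1.99)(20.79)(533 − 956) = -17496 J.

W ≈ -17.5 kJ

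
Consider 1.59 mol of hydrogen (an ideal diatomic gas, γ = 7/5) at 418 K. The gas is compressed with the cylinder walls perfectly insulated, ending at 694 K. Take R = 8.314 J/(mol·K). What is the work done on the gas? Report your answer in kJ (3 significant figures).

Adiabatic ⇒ Q = 0, so W_by = −ΔU = nCᵥ(T₁ − T₂).
Cᵥ = 5R/2 = 20.79 J/(mol·K).
W = (1.59)(20.79)(418 − 694) = -9121 J.
Work on gas = −W_by = 9121 J.

W ≈ 9.12 kJ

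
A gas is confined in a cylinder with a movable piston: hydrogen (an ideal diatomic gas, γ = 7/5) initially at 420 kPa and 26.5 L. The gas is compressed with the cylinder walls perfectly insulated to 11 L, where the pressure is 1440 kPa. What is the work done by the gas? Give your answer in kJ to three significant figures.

W ≈ -11.8 kJ

Adiabatic: W = (P₁V₁ − P₂V₂)/(γ − 1) with γ = 7/5.
P₁V₁ = 11130 J, P₂V₂ = 15840 J.
W = (11130 − 15840) / 0.4 = -11775 J.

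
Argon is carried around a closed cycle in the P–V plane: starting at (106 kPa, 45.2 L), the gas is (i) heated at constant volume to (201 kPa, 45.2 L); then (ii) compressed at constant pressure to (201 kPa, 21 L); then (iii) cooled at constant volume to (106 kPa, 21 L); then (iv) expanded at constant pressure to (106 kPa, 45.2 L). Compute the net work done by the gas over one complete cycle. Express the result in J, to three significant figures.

W_net ≈ -2300 J

Constant-volume legs do no work.
W(ii) = (201)(21 − 45.2) = -4864 J; W(iv) = (106)(45.2 − 21) = 2565 J.
W_net = -4864 + 2565 = -2299 J (the counter-clockwise enclosed area).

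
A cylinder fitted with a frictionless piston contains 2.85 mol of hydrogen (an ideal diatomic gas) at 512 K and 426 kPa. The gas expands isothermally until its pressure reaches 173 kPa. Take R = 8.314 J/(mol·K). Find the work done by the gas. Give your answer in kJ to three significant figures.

W ≈ 10.9 kJ

Isothermal process: W = nRT ln(V₂/V₁) = nRT ln(P₁/P₂).
W = (2.85)(8.314)(512) × ln(426/173)
  = 12132 × ln(2.462) = 12132 × 0.9011
W_by_gas = 10933 J.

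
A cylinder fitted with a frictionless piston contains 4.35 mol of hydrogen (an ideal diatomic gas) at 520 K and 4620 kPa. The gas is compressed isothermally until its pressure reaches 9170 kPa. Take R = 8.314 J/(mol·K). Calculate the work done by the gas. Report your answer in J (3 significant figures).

Isothermal process: W = nRT ln(V₂/V₁) = nRT ln(P₁/P₂).
W = (4.35)(8.314)(520) × ln(4620/9170)
  = 18806 × ln(0.5038) = 18806 × -0.6855
W_by_gas = -12892 J.

W ≈ -12900 J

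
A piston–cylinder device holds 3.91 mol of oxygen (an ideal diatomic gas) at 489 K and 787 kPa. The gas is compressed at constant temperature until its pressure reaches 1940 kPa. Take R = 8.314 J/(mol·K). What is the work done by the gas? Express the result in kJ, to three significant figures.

W ≈ -14.3 kJ

Isothermal process: W = nRT ln(V₂/V₁) = nRT ln(P₁/P₂).
W = (3.91)(8.314)(489) × ln(787/1940)
  = 15896 × ln(0.4057) = 15896 × -0.9022
W_by_gas = -14342 J.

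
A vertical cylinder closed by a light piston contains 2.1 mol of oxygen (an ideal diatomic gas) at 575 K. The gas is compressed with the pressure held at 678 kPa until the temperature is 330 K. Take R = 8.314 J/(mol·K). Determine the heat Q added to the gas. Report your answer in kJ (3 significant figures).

Q ≈ -15.0 kJ

Isobaric: W = nRΔT = (2.1)(8.314)(-245) = -4278 J.
ΔU = nCᵥΔT with Cᵥ = 5R/2: ΔU = (2.1)(20.79)(-245) = -10694 J.
Q = ΔU + W = -10694 − 4278 = -14971 J.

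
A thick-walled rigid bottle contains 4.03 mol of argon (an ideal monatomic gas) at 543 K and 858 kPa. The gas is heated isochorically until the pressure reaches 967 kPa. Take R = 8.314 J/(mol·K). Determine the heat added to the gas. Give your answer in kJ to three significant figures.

Q ≈ 3.47 kJ

Constant volume ⇒ W = 0, so Q = ΔU = nCᵥΔT with Cᵥ = 3R/2 = 12.47 J/(mol·K).
At constant V, T₂/T₁ = P₂/P₁ ⇒ ΔT = T₁(P₂/P₁ − 1) = 543·(967/858 − 1) = 68.98 K.
ΔU = (4.03)(12.47)(68.98) = 3467 J.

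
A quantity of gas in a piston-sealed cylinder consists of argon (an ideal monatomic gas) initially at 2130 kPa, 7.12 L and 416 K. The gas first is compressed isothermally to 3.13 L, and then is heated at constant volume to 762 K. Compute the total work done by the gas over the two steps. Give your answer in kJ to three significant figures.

W_total ≈ -12.5 kJ

Step 1 (isothermal): W = P₁V₁ ln(V₂/V₁) = (15166) ln(3.13/7.12) = -12464 J.
Step 2 (isochoric): W = 0 (constant volume).
W_total = -12464 + 0 = -12464 J.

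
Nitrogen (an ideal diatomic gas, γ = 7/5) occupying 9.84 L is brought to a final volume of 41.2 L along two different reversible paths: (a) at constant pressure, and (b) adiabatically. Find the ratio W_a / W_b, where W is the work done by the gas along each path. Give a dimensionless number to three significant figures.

W_a / W_b ≈ 2.92

Path (a) isobaric: W = P₁(V₂ − V₁) → W_a/(P₁V₁) = 3.187.
Path (b) adiabatic: W = P₁V₁(1 − (V₁/V₂)^(γ−1))/(γ−1) → W_b/(P₁V₁) = 1.09.
W_a / W_b = 3.187 / 1.09 = 2.923.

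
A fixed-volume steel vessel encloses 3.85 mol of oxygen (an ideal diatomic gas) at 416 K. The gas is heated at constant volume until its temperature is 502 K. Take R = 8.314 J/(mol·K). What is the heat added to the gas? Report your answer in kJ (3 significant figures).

Q ≈ 6.88 kJ

Constant volume ⇒ W = 0, so Q = ΔU = nCᵥΔT with Cᵥ = 5R/2 = 20.79 J/(mol·K).
ΔU = (3.85)(20.79)(502 − 416) = 6882 J.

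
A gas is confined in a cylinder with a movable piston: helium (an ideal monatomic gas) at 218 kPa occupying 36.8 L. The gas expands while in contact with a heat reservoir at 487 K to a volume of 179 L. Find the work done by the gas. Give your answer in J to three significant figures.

Isothermal: W = nRT ln(V₂/V₁) = P₁V₁ ln(V₂/V₁).
P₁V₁ = (218 kPa)(36.8 L) = 8022 J.
W = 8022 × ln(179/36.8) = 8022 × 1.582
W_by_gas = 12691 J.

W ≈ 12700 J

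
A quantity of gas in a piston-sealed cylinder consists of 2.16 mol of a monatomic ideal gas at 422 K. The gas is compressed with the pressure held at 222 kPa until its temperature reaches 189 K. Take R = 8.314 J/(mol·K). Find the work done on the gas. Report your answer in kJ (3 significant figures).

Isobaric: W = P ΔV = nR ΔT.
W = (2.16)(8.314)(189 − 422) = -4184 J.
Work on gas = −W_by = 4184 J.

W ≈ 4.18 kJ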